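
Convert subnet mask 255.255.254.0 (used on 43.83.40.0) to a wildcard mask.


Subnet mask: 255.255.254.0
Wildcard = 255.255.255.255 - subnet mask
255 - 255 = 0
255 - 255 = 0
255 - 254 = 1
255 - 0 = 255
Wildcard: 0.0.1.255


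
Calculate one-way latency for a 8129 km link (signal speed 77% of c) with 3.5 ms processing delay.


Speed = 0.77 * 3e5 km/s = 231000 km/s
Propagation delay = 8129 / 231000 = 0.0352 s = 35.1905 ms
Processing delay = 3.5 ms
Total one-way latency = 38.6905 ms


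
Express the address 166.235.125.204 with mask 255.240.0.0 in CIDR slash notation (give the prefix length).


Binary: 11111111.11110000.00000000.00000000
Count leading 1s
Prefix: /12


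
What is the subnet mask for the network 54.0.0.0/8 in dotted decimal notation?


/8 means 8 network bits, 24 host bits
Binary: 11111111000000000000000000000000
Mask: 255.0.0.0


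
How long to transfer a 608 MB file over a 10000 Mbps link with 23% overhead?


Effective throughput = 10000 * (1 - 23/100) = 7700 Mbps
File size in Mb = 608 * 8 = 4864 Mb
Time = 4864 / 7700
Time = 0.6317 seconds


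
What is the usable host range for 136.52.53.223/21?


Network: 136.52.48.0
Broadcast: 136.52.55.255
First usable = network + 1
Last usable = broadcast - 1
Range: 136.52.48.1 to 136.52.55.254


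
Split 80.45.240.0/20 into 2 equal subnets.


New prefix = 20 + 1 = 21
Each subnet has 2048 addresses
  80.45.240.0/21
  80.45.248.0/21
Subnets: 80.45.240.0/21, 80.45.248.0/21


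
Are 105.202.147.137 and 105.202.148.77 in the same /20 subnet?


Mask: 255.255.240.0
105.202.147.137 AND mask = 105.202.144.0
105.202.148.77 AND mask = 105.202.144.0
Yes, same subnet (105.202.144.0)


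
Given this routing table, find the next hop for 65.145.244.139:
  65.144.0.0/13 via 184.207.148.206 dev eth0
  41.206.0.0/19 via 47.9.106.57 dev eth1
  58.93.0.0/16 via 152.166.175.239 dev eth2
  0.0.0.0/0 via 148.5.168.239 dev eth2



Longest prefix match for 65.145.244.139:
  /13 65.144.0.0: MATCH
  /19 41.206.0.0: no
  /16 58.93.0.0: no
  /0 0.0.0.0: MATCH
Selected: next-hop 184.207.148.206 via eth0 (matched /13)


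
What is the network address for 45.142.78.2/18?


IP:   00101101.10001110.01001110.00000010
Mask: 11111111.11111111.11000000.00000000
AND operation:
Net:  00101101.10001110.01000000.00000000
Network: 45.142.64.0/18


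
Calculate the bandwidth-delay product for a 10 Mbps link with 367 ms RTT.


BDP = bandwidth * RTT
= 10 Mbps * 367 ms
= 10 * 1e6 * 367 / 1000 bits
= 3670000 bits
= 458750 bytes
= 447.998 KB
BDP = 3670000 bits (458750 bytes)


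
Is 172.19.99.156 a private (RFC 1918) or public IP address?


RFC 1918 private ranges:
  10.0.0.0/8 (10.0.0.0 - 10.255.255.255)
  172.16.0.0/12 (172.16.0.0 - 172.31.255.255)
  192.168.0.0/16 (192.168.0.0 - 192.168.255.255)
Private (in 172.16.0.0/12)


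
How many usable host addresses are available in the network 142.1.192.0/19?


Host bits = 32 - 19 = 13
Total addresses = 2^13 = 8192
Usable = total - 2 (network and broadcast)
Usable hosts: 8190


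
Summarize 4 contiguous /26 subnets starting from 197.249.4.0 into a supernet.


Original prefix: /26
Number of subnets: 4 = 2^2
New prefix = 26 - 2 = 24
Supernet: 197.249.4.0/24


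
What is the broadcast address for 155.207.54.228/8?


Network: 155.0.0.0/8
Host bits = 24
Set all host bits to 1:
Broadcast: 155.255.255.255


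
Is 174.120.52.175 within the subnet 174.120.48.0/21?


Subnet network: 174.120.48.0
Test IP AND mask: 174.120.48.0
Yes, 174.120.52.175 is in 174.120.48.0/21


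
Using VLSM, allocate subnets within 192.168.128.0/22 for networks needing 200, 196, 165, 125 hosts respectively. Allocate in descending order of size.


200 hosts -> /24 (254 usable): 192.168.128.0/24
196 hosts -> /24 (254 usable): 192.168.129.0/24
165 hosts -> /24 (254 usable): 192.168.130.0/24
125 hosts -> /25 (126 usable): 192.168.131.0/25
Allocation: 192.168.128.0/24 (200 hosts, 254 usable); 192.168.129.0/24 (196 hosts, 254 usable); 192.168.130.0/24 (165 hosts, 254 usable); 192.168.131.0/25 (125 hosts, 126 usable)


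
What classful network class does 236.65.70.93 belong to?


First octet: 236
Binary: 11101100
1110xxxx -> Class D (224-239)
Class D (multicast), default mask N/A


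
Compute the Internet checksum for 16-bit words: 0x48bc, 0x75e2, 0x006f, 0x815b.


Sum all words (with carry folding):
+ 0x48bc = 0x48bc
+ 0x75e2 = 0xbe9e
+ 0x006f = 0xbf0d
+ 0x815b = 0x4069
One's complement: ~0x4069
Checksum = 0xbf96


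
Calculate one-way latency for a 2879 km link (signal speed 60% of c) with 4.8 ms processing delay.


Speed = 0.6 * 3e5 km/s = 180000 km/s
Propagation delay = 2879 / 180000 = 0.016 s = 15.9944 ms
Processing delay = 4.8 ms
Total one-way latency = 20.7944 ms


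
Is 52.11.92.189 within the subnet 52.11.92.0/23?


Subnet network: 52.11.92.0
Test IP AND mask: 52.11.92.0
Yes, 52.11.92.189 is in 52.11.92.0/23


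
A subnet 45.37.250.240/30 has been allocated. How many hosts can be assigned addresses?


Host bits = 32 - 30 = 2
Total addresses = 2^2 = 4
Usable = total - 2 (network and broadcast)
Usable hosts: 2


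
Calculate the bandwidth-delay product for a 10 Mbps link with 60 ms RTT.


BDP = bandwidth * RTT
= 10 Mbps * 60 ms
= 10 * 1e6 * 60 / 1000 bits
= 600000 bits
= 75000 bytes
= 73.2422 KB
BDP = 600000 bits (75000 bytes)


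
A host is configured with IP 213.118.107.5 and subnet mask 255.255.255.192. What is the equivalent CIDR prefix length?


Binary: 11111111.11111111.11111111.11000000
Count leading 1s
Prefix: /26


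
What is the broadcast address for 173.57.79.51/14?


Network: 173.56.0.0/14
Host bits = 18
Set all host bits to 1:
Broadcast: 173.59.255.255


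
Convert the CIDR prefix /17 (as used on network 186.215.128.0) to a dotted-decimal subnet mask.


/17 means 17 network bits, 15 host bits
Binary: 11111111111111111000000000000000
Mask: 255.255.128.0


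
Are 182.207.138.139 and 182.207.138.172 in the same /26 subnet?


Mask: 255.255.255.192
182.207.138.139 AND mask = 182.207.138.128
182.207.138.172 AND mask = 182.207.138.128
Yes, same subnet (182.207.138.128)


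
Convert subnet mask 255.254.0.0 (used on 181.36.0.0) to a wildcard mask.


Subnet mask: 255.254.0.0
Wildcard = 255.255.255.255 - subnet mask
255 - 255 = 0
255 - 254 = 1
255 - 0 = 255
255 - 0 = 255
Wildcard: 0.1.255.255


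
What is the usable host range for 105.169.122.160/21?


Network: 105.169.120.0
Broadcast: 105.169.127.255
First usable = network + 1
Last usable = broadcast - 1
Range: 105.169.120.1 to 105.169.127.254


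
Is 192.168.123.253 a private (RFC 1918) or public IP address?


RFC 1918 private ranges:
  10.0.0.0/8 (10.0.0.0 - 10.255.255.255)
  172.16.0.0/12 (172.16.0.0 - 172.31.255.255)
  192.168.0.0/16 (192.168.0.0 - 192.168.255.255)
Private (in 192.168.0.0/16)


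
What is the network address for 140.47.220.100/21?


IP:   10001100.00101111.11011100.01100100
Mask: 11111111.11111111.11111000.00000000
AND operation:
Net:  10001100.00101111.11011000.00000000
Network: 140.47.216.0/21


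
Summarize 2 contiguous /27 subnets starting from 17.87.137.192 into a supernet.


Original prefix: /27
Number of subnets: 2 = 2^1
New prefix = 27 - 1 = 26
Supernet: 17.87.137.192/26


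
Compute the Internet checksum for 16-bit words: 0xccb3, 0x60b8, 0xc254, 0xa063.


Sum all words (with carry folding):
+ 0xccb3 = 0xccb3
+ 0x60b8 = 0x2d6c
+ 0xc254 = 0xefc0
+ 0xa063 = 0x9024
One's complement: ~0x9024
Checksum = 0x6fdb


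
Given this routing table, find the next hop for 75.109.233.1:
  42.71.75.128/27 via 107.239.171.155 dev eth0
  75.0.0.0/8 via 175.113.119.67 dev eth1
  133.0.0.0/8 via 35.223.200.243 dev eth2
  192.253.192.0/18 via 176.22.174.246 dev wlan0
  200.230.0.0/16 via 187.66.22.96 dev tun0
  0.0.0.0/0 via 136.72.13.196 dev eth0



Longest prefix match for 75.109.233.1:
  /27 42.71.75.128: no
  /8 75.0.0.0: MATCH
  /8 133.0.0.0: no
  /18 192.253.192.0: no
  /16 200.230.0.0: no
  /0 0.0.0.0: MATCH
Selected: next-hop 175.113.119.67 via eth1 (matched /8)


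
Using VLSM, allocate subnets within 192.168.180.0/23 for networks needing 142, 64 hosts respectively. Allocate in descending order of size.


142 hosts -> /24 (254 usable): 192.168.180.0/24
64 hosts -> /25 (126 usable): 192.168.181.0/25
Allocation: 192.168.180.0/24 (142 hosts, 254 usable); 192.168.181.0/25 (64 hosts, 126 usable)


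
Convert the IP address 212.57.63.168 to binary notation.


212 = 11010100
57 = 00111001
63 = 00111111
168 = 10101000
Binary: 11010100.00111001.00111111.10101000


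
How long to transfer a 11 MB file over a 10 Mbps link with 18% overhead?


Effective throughput = 10 * (1 - 18/100) = 8.2 Mbps
File size in Mb = 11 * 8 = 88 Mb
Time = 88 / 8.2
Time = 10.7317 seconds


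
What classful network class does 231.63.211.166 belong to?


First octet: 231
Binary: 11100111
1110xxxx -> Class D (224-239)
Class D (multicast), default mask N/A


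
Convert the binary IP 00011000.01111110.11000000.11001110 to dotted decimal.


00011000 = 24
01111110 = 126
11000000 = 192
11001110 = 206
IP: 24.126.192.206


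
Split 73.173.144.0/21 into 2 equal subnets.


New prefix = 21 + 1 = 22
Each subnet has 1024 addresses
  73.173.144.0/22
  73.173.148.0/22
Subnets: 73.173.144.0/22, 73.173.148.0/22


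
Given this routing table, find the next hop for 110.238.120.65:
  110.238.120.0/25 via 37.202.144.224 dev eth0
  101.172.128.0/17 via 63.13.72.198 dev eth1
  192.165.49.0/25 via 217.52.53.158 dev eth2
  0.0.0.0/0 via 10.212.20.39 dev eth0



Longest prefix match for 110.238.120.65:
  /25 110.238.120.0: MATCH
  /17 101.172.128.0: no
  /25 192.165.49.0: no
  /0 0.0.0.0: MATCH
Selected: next-hop 37.202.144.224 via eth0 (matched /25)


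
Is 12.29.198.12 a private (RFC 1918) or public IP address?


RFC 1918 private ranges:
  10.0.0.0/8 (10.0.0.0 - 10.255.255.255)
  172.16.0.0/12 (172.16.0.0 - 172.31.255.255)
  192.168.0.0/16 (192.168.0.0 - 192.168.255.255)
Public (not in any RFC 1918 range)


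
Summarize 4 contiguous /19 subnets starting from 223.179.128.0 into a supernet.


Original prefix: /19
Number of subnets: 4 = 2^2
New prefix = 19 - 2 = 17
Supernet: 223.179.128.0/17


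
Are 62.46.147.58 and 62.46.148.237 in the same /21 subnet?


Mask: 255.255.248.0
62.46.147.58 AND mask = 62.46.144.0
62.46.148.237 AND mask = 62.46.144.0
Yes, same subnet (62.46.144.0)


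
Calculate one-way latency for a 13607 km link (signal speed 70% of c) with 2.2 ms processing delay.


Speed = 0.7 * 3e5 km/s = 210000 km/s
Propagation delay = 13607 / 210000 = 0.0648 s = 64.7952 ms
Processing delay = 2.2 ms
Total one-way latency = 66.9952 ms


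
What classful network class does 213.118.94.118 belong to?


First octet: 213
Binary: 11010101
110xxxxx -> Class C (192-223)
Class C, default mask 255.255.255.0 (/24)


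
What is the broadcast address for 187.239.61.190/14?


Network: 187.236.0.0/14
Host bits = 18
Set all host bits to 1:
Broadcast: 187.239.255.255


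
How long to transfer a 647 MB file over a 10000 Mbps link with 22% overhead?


Effective throughput = 10000 * (1 - 22/100) = 7800 Mbps
File size in Mb = 647 * 8 = 5176 Mb
Time = 5176 / 7800
Time = 0.6636 seconds


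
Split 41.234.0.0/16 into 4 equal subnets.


New prefix = 16 + 2 = 18
Each subnet has 16384 addresses
  41.234.0.0/18
  41.234.64.0/18
  41.234.128.0/18
  41.234.192.0/18
Subnets: 41.234.0.0/18, 41.234.64.0/18, 41.234.128.0/18, 41.234.192.0/18


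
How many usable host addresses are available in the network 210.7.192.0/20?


Host bits = 32 - 20 = 12
Total addresses = 2^12 = 4096
Usable = total - 2 (network and broadcast)
Usable hosts: 4094


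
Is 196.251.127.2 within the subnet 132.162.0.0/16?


Subnet network: 132.162.0.0
Test IP AND mask: 196.251.0.0
No, 196.251.127.2 is not in 132.162.0.0/16


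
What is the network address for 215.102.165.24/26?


IP:   11010111.01100110.10100101.00011000
Mask: 11111111.11111111.11111111.11000000
AND operation:
Net:  11010111.01100110.10100101.00000000
Network: 215.102.165.0/26


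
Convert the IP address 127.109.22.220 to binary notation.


127 = 01111111
109 = 01101101
22 = 00010110
220 = 11011100
Binary: 01111111.01101101.00010110.11011100


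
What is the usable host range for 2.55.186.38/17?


Network: 2.55.128.0
Broadcast: 2.55.255.255
First usable = network + 1
Last usable = broadcast - 1
Range: 2.55.128.1 to 2.55.255.254


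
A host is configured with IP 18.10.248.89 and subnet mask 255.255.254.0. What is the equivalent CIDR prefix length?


Binary: 11111111.11111111.11111110.00000000
Count leading 1s
Prefix: /23


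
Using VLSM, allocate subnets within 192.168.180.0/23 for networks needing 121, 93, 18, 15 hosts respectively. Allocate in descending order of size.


121 hosts -> /25 (126 usable): 192.168.180.0/25
93 hosts -> /25 (126 usable): 192.168.180.128/25
18 hosts -> /27 (30 usable): 192.168.181.0/27
15 hosts -> /27 (30 usable): 192.168.181.32/27
Allocation: 192.168.180.0/25 (121 hosts, 126 usable); 192.168.180.128/25 (93 hosts, 126 usable); 192.168.181.0/27 (18 hosts, 30 usable); 192.168.181.32/27 (15 hosts, 30 usable)


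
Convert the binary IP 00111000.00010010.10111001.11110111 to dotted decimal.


00111000 = 56
00010010 = 18
10111001 = 185
11110111 = 247
IP: 56.18.185.247


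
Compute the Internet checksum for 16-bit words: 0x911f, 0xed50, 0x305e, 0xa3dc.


Sum all words (with carry folding):
+ 0x911f = 0x911f
+ 0xed50 = 0x7e70
+ 0x305e = 0xaece
+ 0xa3dc = 0x52ab
One's complement: ~0x52ab
Checksum = 0xad54


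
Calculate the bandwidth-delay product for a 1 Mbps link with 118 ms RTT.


BDP = bandwidth * RTT
= 1 Mbps * 118 ms
= 1 * 1e6 * 118 / 1000 bits
= 118000 bits
= 14750 bytes
= 14.4043 KB
BDP = 118000 bits (14750 bytes)


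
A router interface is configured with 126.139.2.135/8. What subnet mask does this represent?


/8 means 8 network bits, 24 host bits
Binary: 11111111000000000000000000000000
Mask: 255.0.0.0


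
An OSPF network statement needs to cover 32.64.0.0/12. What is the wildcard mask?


Subnet mask: 255.240.0.0
Wildcard = 255.255.255.255 - subnet mask
255 - 255 = 0
255 - 240 = 15
255 - 0 = 255
255 - 0 = 255
Wildcard: 0.15.255.255


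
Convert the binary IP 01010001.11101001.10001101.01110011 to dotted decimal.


01010001 = 81
11101001 = 233
10001101 = 141
01110011 = 115
IP: 81.233.141.115


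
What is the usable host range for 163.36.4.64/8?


Network: 163.0.0.0
Broadcast: 163.255.255.255
First usable = network + 1
Last usable = broadcast - 1
Range: 163.0.0.1 to 163.255.255.254


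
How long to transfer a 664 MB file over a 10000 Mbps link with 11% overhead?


Effective throughput = 10000 * (1 - 11/100) = 8900 Mbps
File size in Mb = 664 * 8 = 5312 Mb
Time = 5312 / 8900
Time = 0.5969 seconds


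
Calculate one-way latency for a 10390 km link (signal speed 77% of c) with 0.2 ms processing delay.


Speed = 0.77 * 3e5 km/s = 231000 km/s
Propagation delay = 10390 / 231000 = 0.045 s = 44.9784 ms
Processing delay = 0.2 ms
Total one-way latency = 45.1784 ms


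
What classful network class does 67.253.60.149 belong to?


First octet: 67
Binary: 01000011
0xxxxxxx -> Class A (1-126)
Class A, default mask 255.0.0.0 (/8)


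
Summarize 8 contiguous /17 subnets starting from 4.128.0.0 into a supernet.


Original prefix: /17
Number of subnets: 8 = 2^3
New prefix = 17 - 3 = 14
Supernet: 4.128.0.0/14


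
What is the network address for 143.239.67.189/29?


IP:   10001111.11101111.01000011.10111101
Mask: 11111111.11111111.11111111.11111000
AND operation:
Net:  10001111.11101111.01000011.10111000
Network: 143.239.67.184/29


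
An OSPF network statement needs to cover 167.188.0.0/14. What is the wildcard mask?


Subnet mask: 255.252.0.0
Wildcard = 255.255.255.255 - subnet mask
255 - 255 = 0
255 - 252 = 3
255 - 0 = 255
255 - 0 = 255
Wildcard: 0.3.255.255


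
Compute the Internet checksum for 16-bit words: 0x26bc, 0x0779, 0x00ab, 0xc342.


Sum all words (with carry folding):
+ 0x26bc = 0x26bc
+ 0x0779 = 0x2e35
+ 0x00ab = 0x2ee0
+ 0xc342 = 0xf222
One's complement: ~0xf222
Checksum = 0x0ddd


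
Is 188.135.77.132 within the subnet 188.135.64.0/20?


Subnet network: 188.135.64.0
Test IP AND mask: 188.135.64.0
Yes, 188.135.77.132 is in 188.135.64.0/20


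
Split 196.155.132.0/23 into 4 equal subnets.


New prefix = 23 + 2 = 25
Each subnet has 128 addresses
  196.155.132.0/25
  196.155.132.128/25
  196.155.133.0/25
  196.155.133.128/25
Subnets: 196.155.132.0/25, 196.155.132.128/25, 196.155.133.0/25, 196.155.133.128/25


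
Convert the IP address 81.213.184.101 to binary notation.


81 = 01010001
213 = 11010101
184 = 10111000
101 = 01100101
Binary: 01010001.11010101.10111000.01100101


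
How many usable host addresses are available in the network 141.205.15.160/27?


Host bits = 32 - 27 = 5
Total addresses = 2^5 = 32
Usable = total - 2 (network and broadcast)
Usable hosts: 30


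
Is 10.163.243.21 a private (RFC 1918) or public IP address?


RFC 1918 private ranges:
  10.0.0.0/8 (10.0.0.0 - 10.255.255.255)
  172.16.0.0/12 (172.16.0.0 - 172.31.255.255)
  192.168.0.0/16 (192.168.0.0 - 192.168.255.255)
Private (in 10.0.0.0/8)


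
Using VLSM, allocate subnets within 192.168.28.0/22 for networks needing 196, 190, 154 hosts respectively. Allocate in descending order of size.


196 hosts -> /24 (254 usable): 192.168.28.0/24
190 hosts -> /24 (254 usable): 192.168.29.0/24
154 hosts -> /24 (254 usable): 192.168.30.0/24
Allocation: 192.168.28.0/24 (196 hosts, 254 usable); 192.168.29.0/24 (190 hosts, 254 usable); 192.168.30.0/24 (154 hosts, 254 usable)


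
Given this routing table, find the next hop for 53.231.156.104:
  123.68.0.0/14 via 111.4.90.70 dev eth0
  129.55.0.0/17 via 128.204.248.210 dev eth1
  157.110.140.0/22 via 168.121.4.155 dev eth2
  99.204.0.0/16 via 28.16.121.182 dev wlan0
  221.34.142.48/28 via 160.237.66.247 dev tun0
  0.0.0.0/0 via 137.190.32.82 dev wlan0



Longest prefix match for 53.231.156.104:
  /14 123.68.0.0: no
  /17 129.55.0.0: no
  /22 157.110.140.0: no
  /16 99.204.0.0: no
  /28 221.34.142.48: no
  /0 0.0.0.0: MATCH
Selected: next-hop 137.190.32.82 via wlan0 (matched /0)


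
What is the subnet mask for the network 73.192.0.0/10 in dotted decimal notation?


/10 means 10 network bits, 22 host bits
Binary: 11111111110000000000000000000000
Mask: 255.192.0.0


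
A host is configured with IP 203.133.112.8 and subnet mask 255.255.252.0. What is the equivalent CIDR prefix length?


Binary: 11111111.11111111.11111100.00000000
Count leading 1s
Prefix: /22


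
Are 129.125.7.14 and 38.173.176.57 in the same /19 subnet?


Mask: 255.255.224.0
129.125.7.14 AND mask = 129.125.0.0
38.173.176.57 AND mask = 38.173.160.0
No, different subnets (129.125.0.0 vs 38.173.160.0)


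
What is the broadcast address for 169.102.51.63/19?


Network: 169.102.32.0/19
Host bits = 13
Set all host bits to 1:
Broadcast: 169.102.63.255


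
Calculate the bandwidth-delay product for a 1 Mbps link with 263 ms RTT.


BDP = bandwidth * RTT
= 1 Mbps * 263 ms
= 1 * 1e6 * 263 / 1000 bits
= 263000 bits
= 32875 bytes
= 32.1045 KB
BDP = 263000 bits (32875 bytes)


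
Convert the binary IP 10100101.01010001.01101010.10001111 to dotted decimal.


10100101 = 165
01010001 = 81
01101010 = 106
10001111 = 143
IP: 165.81.106.143


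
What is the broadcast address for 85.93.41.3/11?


Network: 85.64.0.0/11
Host bits = 21
Set all host bits to 1:
Broadcast: 85.95.255.255


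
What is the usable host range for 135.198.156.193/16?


Network: 135.198.0.0
Broadcast: 135.198.255.255
First usable = network + 1
Last usable = broadcast - 1
Range: 135.198.0.1 to 135.198.255.254


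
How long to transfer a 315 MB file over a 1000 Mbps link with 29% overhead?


Effective throughput = 1000 * (1 - 29/100) = 710 Mbps
File size in Mb = 315 * 8 = 2520 Mb
Time = 2520 / 710
Time = 3.5493 seconds


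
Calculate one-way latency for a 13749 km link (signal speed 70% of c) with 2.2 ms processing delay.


Speed = 0.7 * 3e5 km/s = 210000 km/s
Propagation delay = 13749 / 210000 = 0.0655 s = 65.4714 ms
Processing delay = 2.2 ms
Total one-way latency = 67.6714 ms


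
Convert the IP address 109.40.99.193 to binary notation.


109 = 01101101
40 = 00101000
99 = 01100011
193 = 11000001
Binary: 01101101.00101000.01100011.11000001


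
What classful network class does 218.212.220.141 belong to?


First octet: 218
Binary: 11011010
110xxxxx -> Class C (192-223)
Class C, default mask 255.255.255.0 (/24)


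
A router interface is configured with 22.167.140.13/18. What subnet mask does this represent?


/18 means 18 network bits, 14 host bits
Binary: 11111111111111111100000000000000
Mask: 255.255.192.0


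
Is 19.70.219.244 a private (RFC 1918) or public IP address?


RFC 1918 private ranges:
  10.0.0.0/8 (10.0.0.0 - 10.255.255.255)
  172.16.0.0/12 (172.16.0.0 - 172.31.255.255)
  192.168.0.0/16 (192.168.0.0 - 192.168.255.255)
Public (not in any RFC 1918 range)


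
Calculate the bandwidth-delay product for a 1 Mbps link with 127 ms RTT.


BDP = bandwidth * RTT
= 1 Mbps * 127 ms
= 1 * 1e6 * 127 / 1000 bits
= 127000 bits
= 15875 bytes
= 15.5029 KB
BDP = 127000 bits (15875 bytes)


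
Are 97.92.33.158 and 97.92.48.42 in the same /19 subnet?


Mask: 255.255.224.0
97.92.33.158 AND mask = 97.92.32.0
97.92.48.42 AND mask = 97.92.32.0
Yes, same subnet (97.92.32.0)


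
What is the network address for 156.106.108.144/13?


IP:   10011100.01101010.01101100.10010000
Mask: 11111111.11111000.00000000.00000000
AND operation:
Net:  10011100.01101000.00000000.00000000
Network: 156.104.0.0/13


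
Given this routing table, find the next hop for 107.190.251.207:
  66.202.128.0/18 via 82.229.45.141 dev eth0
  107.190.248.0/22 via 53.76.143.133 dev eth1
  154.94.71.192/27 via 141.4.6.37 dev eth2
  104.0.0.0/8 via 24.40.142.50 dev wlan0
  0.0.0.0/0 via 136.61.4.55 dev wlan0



Longest prefix match for 107.190.251.207:
  /18 66.202.128.0: no
  /22 107.190.248.0: MATCH
  /27 154.94.71.192: no
  /8 104.0.0.0: no
  /0 0.0.0.0: MATCH
Selected: next-hop 53.76.143.133 via eth1 (matched /22)


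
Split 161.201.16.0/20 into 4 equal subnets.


New prefix = 20 + 2 = 22
Each subnet has 1024 addresses
  161.201.16.0/22
  161.201.20.0/22
  161.201.24.0/22
  161.201.28.0/22
Subnets: 161.201.16.0/22, 161.201.20.0/22, 161.201.24.0/22, 161.201.28.0/22


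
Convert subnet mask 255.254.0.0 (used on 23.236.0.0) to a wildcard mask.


Subnet mask: 255.254.0.0
Wildcard = 255.255.255.255 - subnet mask
255 - 255 = 0
255 - 254 = 1
255 - 0 = 255
255 - 0 = 255
Wildcard: 0.1.255.255


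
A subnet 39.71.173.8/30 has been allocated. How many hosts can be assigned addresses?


Host bits = 32 - 30 = 2
Total addresses = 2^2 = 4
Usable = total - 2 (network and broadcast)
Usable hosts: 2


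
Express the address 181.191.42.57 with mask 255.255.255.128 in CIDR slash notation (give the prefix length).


Binary: 11111111.11111111.11111111.10000000
Count leading 1s
Prefix: /25


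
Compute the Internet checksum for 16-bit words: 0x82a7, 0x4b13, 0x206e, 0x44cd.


Sum all words (with carry folding):
+ 0x82a7 = 0x82a7
+ 0x4b13 = 0xcdba
+ 0x206e = 0xee28
+ 0x44cd = 0x32f6
One's complement: ~0x32f6
Checksum = 0xcd09


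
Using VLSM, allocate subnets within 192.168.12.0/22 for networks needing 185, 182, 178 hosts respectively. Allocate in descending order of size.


185 hosts -> /24 (254 usable): 192.168.12.0/24
182 hosts -> /24 (254 usable): 192.168.13.0/24
178 hosts -> /24 (254 usable): 192.168.14.0/24
Allocation: 192.168.12.0/24 (185 hosts, 254 usable); 192.168.13.0/24 (182 hosts, 254 usable); 192.168.14.0/24 (178 hosts, 254 usable)


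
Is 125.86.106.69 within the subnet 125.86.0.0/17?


Subnet network: 125.86.0.0
Test IP AND mask: 125.86.0.0
Yes, 125.86.106.69 is in 125.86.0.0/17


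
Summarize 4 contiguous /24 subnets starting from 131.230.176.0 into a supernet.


Original prefix: /24
Number of subnets: 4 = 2^2
New prefix = 24 - 2 = 22
Supernet: 131.230.176.0/22


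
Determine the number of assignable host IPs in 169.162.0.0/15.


Host bits = 32 - 15 = 17
Total addresses = 2^17 = 131072
Usable = total - 2 (network and broadcast)
Usable hosts: 131070


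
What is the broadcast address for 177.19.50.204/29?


Network: 177.19.50.200/29
Host bits = 3
Set all host bits to 1:
Broadcast: 177.19.50.207


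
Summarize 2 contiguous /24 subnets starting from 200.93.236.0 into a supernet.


Original prefix: /24
Number of subnets: 2 = 2^1
New prefix = 24 - 1 = 23
Supernet: 200.93.236.0/23


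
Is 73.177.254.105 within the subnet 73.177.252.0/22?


Subnet network: 73.177.252.0
Test IP AND mask: 73.177.252.0
Yes, 73.177.254.105 is in 73.177.252.0/22


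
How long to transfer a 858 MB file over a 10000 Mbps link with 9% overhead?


Effective throughput = 10000 * (1 - 9/100) = 9100 Mbps
File size in Mb = 858 * 8 = 6864 Mb
Time = 6864 / 9100
Time = 0.7543 seconds


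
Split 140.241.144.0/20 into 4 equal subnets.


New prefix = 20 + 2 = 22
Each subnet has 1024 addresses
  140.241.144.0/22
  140.241.148.0/22
  140.241.152.0/22
  140.241.156.0/22
Subnets: 140.241.144.0/22, 140.241.148.0/22, 140.241.152.0/22, 140.241.156.0/22


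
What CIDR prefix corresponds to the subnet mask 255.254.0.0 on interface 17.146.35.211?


Binary: 11111111.11111110.00000000.00000000
Count leading 1s
Prefix: /15


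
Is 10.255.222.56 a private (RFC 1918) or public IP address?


RFC 1918 private ranges:
  10.0.0.0/8 (10.0.0.0 - 10.255.255.255)
  172.16.0.0/12 (172.16.0.0 - 172.31.255.255)
  192.168.0.0/16 (192.168.0.0 - 192.168.255.255)
Private (in 10.0.0.0/8)


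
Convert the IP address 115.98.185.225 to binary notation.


115 = 01110011
98 = 01100010
185 = 10111001
225 = 11100001
Binary: 01110011.01100010.10111001.11100001


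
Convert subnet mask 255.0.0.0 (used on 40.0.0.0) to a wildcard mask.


Subnet mask: 255.0.0.0
Wildcard = 255.255.255.255 - subnet mask
255 - 255 = 0
255 - 0 = 255
255 - 0 = 255
255 - 0 = 255
Wildcard: 0.255.255.255


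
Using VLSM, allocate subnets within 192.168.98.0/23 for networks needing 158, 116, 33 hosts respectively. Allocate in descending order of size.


158 hosts -> /24 (254 usable): 192.168.98.0/24
116 hosts -> /25 (126 usable): 192.168.99.0/25
33 hosts -> /26 (62 usable): 192.168.99.128/26
Allocation: 192.168.98.0/24 (158 hosts, 254 usable); 192.168.99.0/25 (116 hosts, 126 usable); 192.168.99.128/26 (33 hosts, 62 usable)


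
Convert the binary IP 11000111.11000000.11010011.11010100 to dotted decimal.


11000111 = 199
11000000 = 192
11010011 = 211
11010100 = 212
IP: 199.192.211.212


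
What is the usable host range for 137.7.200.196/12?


Network: 137.0.0.0
Broadcast: 137.15.255.255
First usable = network + 1
Last usable = broadcast - 1
Range: 137.0.0.1 to 137.15.255.254


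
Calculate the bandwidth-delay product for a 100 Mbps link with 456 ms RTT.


BDP = bandwidth * RTT
= 100 Mbps * 456 ms
= 100 * 1e6 * 456 / 1000 bits
= 45600000 bits
= 5700000 bytes
= 5566.4062 KB
BDP = 45600000 bits (5700000 bytes)


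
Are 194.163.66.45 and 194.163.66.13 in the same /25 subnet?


Mask: 255.255.255.128
194.163.66.45 AND mask = 194.163.66.0
194.163.66.13 AND mask = 194.163.66.0
Yes, same subnet (194.163.66.0)


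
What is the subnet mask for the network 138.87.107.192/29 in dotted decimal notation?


/29 means 29 network bits, 3 host bits
Binary: 11111111111111111111111111111000
Mask: 255.255.255.248


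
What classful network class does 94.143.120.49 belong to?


First octet: 94
Binary: 01011110
0xxxxxxx -> Class A (1-126)
Class A, default mask 255.0.0.0 (/8)


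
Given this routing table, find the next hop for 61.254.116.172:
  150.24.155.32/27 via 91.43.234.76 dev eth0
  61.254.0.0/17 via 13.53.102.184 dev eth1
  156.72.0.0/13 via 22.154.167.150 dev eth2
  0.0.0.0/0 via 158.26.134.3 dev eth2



Longest prefix match for 61.254.116.172:
  /27 150.24.155.32: no
  /17 61.254.0.0: MATCH
  /13 156.72.0.0: no
  /0 0.0.0.0: MATCH
Selected: next-hop 13.53.102.184 via eth1 (matched /17)


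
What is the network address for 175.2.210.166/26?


IP:   10101111.00000010.11010010.10100110
Mask: 11111111.11111111.11111111.11000000
AND operation:
Net:  10101111.00000010.11010010.10000000
Network: 175.2.210.128/26


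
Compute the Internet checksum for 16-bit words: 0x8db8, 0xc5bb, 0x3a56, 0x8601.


Sum all words (with carry folding):
+ 0x8db8 = 0x8db8
+ 0xc5bb = 0x5374
+ 0x3a56 = 0x8dca
+ 0x8601 = 0x13cc
One's complement: ~0x13cc
Checksum = 0xec33


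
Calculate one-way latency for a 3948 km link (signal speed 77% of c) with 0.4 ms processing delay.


Speed = 0.77 * 3e5 km/s = 231000 km/s
Propagation delay = 3948 / 231000 = 0.0171 s = 17.0909 ms
Processing delay = 0.4 ms
Total one-way latency = 17.4909 ms


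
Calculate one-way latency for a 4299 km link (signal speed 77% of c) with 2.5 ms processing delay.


Speed = 0.77 * 3e5 km/s = 231000 km/s
Propagation delay = 4299 / 231000 = 0.0186 s = 18.6104 ms
Processing delay = 2.5 ms
Total one-way latency = 21.1104 ms


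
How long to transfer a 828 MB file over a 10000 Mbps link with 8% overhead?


Effective throughput = 10000 * (1 - 8/100) = 9200 Mbps
File size in Mb = 828 * 8 = 6624 Mb
Time = 6624 / 9200
Time = 0.72 seconds


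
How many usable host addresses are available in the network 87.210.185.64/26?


Host bits = 32 - 26 = 6
Total addresses = 2^6 = 64
Usable = total - 2 (network and broadcast)
Usable hosts: 62


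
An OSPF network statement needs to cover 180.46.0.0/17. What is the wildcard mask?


Subnet mask: 255.255.128.0
Wildcard = 255.255.255.255 - subnet mask
255 - 255 = 0
255 - 255 = 0
255 - 128 = 127
255 - 0 = 255
Wildcard: 0.0.127.255


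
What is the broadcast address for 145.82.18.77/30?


Network: 145.82.18.76/30
Host bits = 2
Set all host bits to 1:
Broadcast: 145.82.18.79


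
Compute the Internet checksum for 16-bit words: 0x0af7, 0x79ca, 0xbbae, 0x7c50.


Sum all words (with carry folding):
+ 0x0af7 = 0x0af7
+ 0x79ca = 0x84c1
+ 0xbbae = 0x4070
+ 0x7c50 = 0xbcc0
One's complement: ~0xbcc0
Checksum = 0x433f


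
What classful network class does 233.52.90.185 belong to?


First octet: 233
Binary: 11101001
1110xxxx -> Class D (224-239)
Class D (multicast), default mask N/A


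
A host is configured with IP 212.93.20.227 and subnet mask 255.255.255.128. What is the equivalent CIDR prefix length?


Binary: 11111111.11111111.11111111.10000000
Count leading 1s
Prefix: /25


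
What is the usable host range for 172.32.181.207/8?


Network: 172.0.0.0
Broadcast: 172.255.255.255
First usable = network + 1
Last usable = broadcast - 1
Range: 172.0.0.1 to 172.255.255.254


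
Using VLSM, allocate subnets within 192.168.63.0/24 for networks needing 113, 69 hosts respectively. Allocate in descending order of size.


113 hosts -> /25 (126 usable): 192.168.63.0/25
69 hosts -> /25 (126 usable): 192.168.63.128/25
Allocation: 192.168.63.0/25 (113 hosts, 126 usable); 192.168.63.128/25 (69 hosts, 126 usable)


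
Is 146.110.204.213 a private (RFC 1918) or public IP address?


RFC 1918 private ranges:
  10.0.0.0/8 (10.0.0.0 - 10.255.255.255)
  172.16.0.0/12 (172.16.0.0 - 172.31.255.255)
  192.168.0.0/16 (192.168.0.0 - 192.168.255.255)
Public (not in any RFC 1918 range)


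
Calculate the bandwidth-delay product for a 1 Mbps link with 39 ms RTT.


BDP = bandwidth * RTT
= 1 Mbps * 39 ms
= 1 * 1e6 * 39 / 1000 bits
= 39000 bits
= 4875 bytes
= 4.7607 KB
BDP = 39000 bits (4875 bytes)


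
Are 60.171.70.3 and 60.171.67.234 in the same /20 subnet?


Mask: 255.255.240.0
60.171.70.3 AND mask = 60.171.64.0
60.171.67.234 AND mask = 60.171.64.0
Yes, same subnet (60.171.64.0)


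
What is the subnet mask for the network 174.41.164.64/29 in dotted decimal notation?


/29 means 29 network bits, 3 host bits
Binary: 11111111111111111111111111111000
Mask: 255.255.255.248


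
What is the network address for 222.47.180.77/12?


IP:   11011110.00101111.10110100.01001101
Mask: 11111111.11110000.00000000.00000000
AND operation:
Net:  11011110.00100000.00000000.00000000
Network: 222.32.0.0/12


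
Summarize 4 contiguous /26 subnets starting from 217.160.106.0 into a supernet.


Original prefix: /26
Number of subnets: 4 = 2^2
New prefix = 26 - 2 = 24
Supernet: 217.160.106.0/24


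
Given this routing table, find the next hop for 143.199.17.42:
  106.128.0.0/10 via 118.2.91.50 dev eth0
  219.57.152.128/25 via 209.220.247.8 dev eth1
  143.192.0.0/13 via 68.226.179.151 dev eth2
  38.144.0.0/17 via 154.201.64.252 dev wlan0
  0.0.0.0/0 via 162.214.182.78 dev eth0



Longest prefix match for 143.199.17.42:
  /10 106.128.0.0: no
  /25 219.57.152.128: no
  /13 143.192.0.0: MATCH
  /17 38.144.0.0: no
  /0 0.0.0.0: MATCH
Selected: next-hop 68.226.179.151 via eth2 (matched /13)


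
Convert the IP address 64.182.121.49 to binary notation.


64 = 01000000
182 = 10110110
121 = 01111001
49 = 00110001
Binary: 01000000.10110110.01111001.00110001


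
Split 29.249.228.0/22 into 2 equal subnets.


New prefix = 22 + 1 = 23
Each subnet has 512 addresses
  29.249.228.0/23
  29.249.230.0/23
Subnets: 29.249.228.0/23, 29.249.230.0/23


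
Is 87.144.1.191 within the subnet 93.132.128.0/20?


Subnet network: 93.132.128.0
Test IP AND mask: 87.144.0.0
No, 87.144.1.191 is not in 93.132.128.0/20


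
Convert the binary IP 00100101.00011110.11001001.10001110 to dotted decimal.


00100101 = 37
00011110 = 30
11001001 = 201
10001110 = 142
IP: 37.30.201.142


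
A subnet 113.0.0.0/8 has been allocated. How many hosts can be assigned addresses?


Host bits = 32 - 8 = 24
Total addresses = 2^24 = 16777216
Usable = total - 2 (network and broadcast)
Usable hosts: 16777214


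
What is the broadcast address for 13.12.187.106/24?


Network: 13.12.187.0/24
Host bits = 8
Set all host bits to 1:
Broadcast: 13.12.187.255


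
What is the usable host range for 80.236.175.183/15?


Network: 80.236.0.0
Broadcast: 80.237.255.255
First usable = network + 1
Last usable = broadcast - 1
Range: 80.236.0.1 to 80.237.255.254


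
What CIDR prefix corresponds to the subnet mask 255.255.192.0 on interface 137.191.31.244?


Binary: 11111111.11111111.11000000.00000000
Count leading 1s
Prefix: /18


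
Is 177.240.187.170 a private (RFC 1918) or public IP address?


RFC 1918 private ranges:
  10.0.0.0/8 (10.0.0.0 - 10.255.255.255)
  172.16.0.0/12 (172.16.0.0 - 172.31.255.255)
  192.168.0.0/16 (192.168.0.0 - 192.168.255.255)
Public (not in any RFC 1918 range)


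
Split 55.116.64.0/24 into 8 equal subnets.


New prefix = 24 + 3 = 27
Each subnet has 32 addresses
  55.116.64.0/27
  55.116.64.32/27
  55.116.64.64/27
  55.116.64.96/27
  55.116.64.128/27
  55.116.64.160/27
  55.116.64.192/27
  55.116.64.224/27
Subnets: 55.116.64.0/27, 55.116.64.32/27, 55.116.64.64/27, 55.116.64.96/27, 55.116.64.128/27, 55.116.64.160/27, 55.116.64.192/27, 55.116.64.224/27


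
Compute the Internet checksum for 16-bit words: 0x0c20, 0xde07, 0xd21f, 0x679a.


Sum all words (with carry folding):
+ 0x0c20 = 0x0c20
+ 0xde07 = 0xea27
+ 0xd21f = 0xbc47
+ 0x679a = 0x23e2
One's complement: ~0x23e2
Checksum = 0xdc1d


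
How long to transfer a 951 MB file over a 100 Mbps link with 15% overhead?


Effective throughput = 100 * (1 - 15/100) = 85 Mbps
File size in Mb = 951 * 8 = 7608 Mb
Time = 7608 / 85
Time = 89.5059 seconds


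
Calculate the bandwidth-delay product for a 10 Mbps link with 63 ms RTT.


BDP = bandwidth * RTT
= 10 Mbps * 63 ms
= 10 * 1e6 * 63 / 1000 bits
= 630000 bits
= 78750 bytes
= 76.9043 KB
BDP = 630000 bits (78750 bytes)


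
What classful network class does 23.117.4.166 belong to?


First octet: 23
Binary: 00010111
0xxxxxxx -> Class A (1-126)
Class A, default mask 255.0.0.0 (/8)


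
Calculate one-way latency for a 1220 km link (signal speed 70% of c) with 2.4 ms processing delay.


Speed = 0.7 * 3e5 km/s = 210000 km/s
Propagation delay = 1220 / 210000 = 0.0058 s = 5.8095 ms
Processing delay = 2.4 ms
Total one-way latency = 8.2095 ms


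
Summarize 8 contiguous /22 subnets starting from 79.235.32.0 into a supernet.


Original prefix: /22
Number of subnets: 8 = 2^3
New prefix = 22 - 3 = 19
Supernet: 79.235.32.0/19


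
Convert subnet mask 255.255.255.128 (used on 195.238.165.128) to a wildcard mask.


Subnet mask: 255.255.255.128
Wildcard = 255.255.255.255 - subnet mask
255 - 255 = 0
255 - 255 = 0
255 - 255 = 0
255 - 128 = 127
Wildcard: 0.0.0.127


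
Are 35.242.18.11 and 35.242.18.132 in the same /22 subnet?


Mask: 255.255.252.0
35.242.18.11 AND mask = 35.242.16.0
35.242.18.132 AND mask = 35.242.16.0
Yes, same subnet (35.242.16.0)


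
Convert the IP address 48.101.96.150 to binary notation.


48 = 00110000
101 = 01100101
96 = 01100000
150 = 10010110
Binary: 00110000.01100101.01100000.10010110


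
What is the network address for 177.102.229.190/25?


IP:   10110001.01100110.11100101.10111110
Mask: 11111111.11111111.11111111.10000000
AND operation:
Net:  10110001.01100110.11100101.10000000
Network: 177.102.229.128/25


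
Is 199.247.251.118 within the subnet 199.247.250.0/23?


Subnet network: 199.247.250.0
Test IP AND mask: 199.247.250.0
Yes, 199.247.251.118 is in 199.247.250.0/23


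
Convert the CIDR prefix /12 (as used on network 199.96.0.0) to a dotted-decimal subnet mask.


/12 means 12 network bits, 20 host bits
Binary: 11111111111100000000000000000000
Mask: 255.240.0.0


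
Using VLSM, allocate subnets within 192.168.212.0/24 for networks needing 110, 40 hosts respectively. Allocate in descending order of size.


110 hosts -> /25 (126 usable): 192.168.212.0/25
40 hosts -> /26 (62 usable): 192.168.212.128/26
Allocation: 192.168.212.0/25 (110 hosts, 126 usable); 192.168.212.128/26 (40 hosts, 62 usable)


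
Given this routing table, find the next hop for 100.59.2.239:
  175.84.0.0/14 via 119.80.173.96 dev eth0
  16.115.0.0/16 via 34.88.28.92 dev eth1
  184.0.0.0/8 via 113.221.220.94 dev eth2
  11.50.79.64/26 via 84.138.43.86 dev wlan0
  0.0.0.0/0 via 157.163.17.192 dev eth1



Longest prefix match for 100.59.2.239:
  /14 175.84.0.0: no
  /16 16.115.0.0: no
  /8 184.0.0.0: no
  /26 11.50.79.64: no
  /0 0.0.0.0: MATCH
Selected: next-hop 157.163.17.192 via eth1 (matched /0)


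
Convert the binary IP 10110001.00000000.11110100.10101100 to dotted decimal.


10110001 = 177
00000000 = 0
11110100 = 244
10101100 = 172
IP: 177.0.244.172


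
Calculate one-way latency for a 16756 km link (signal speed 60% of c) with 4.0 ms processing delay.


Speed = 0.6 * 3e5 km/s = 180000 km/s
Propagation delay = 16756 / 180000 = 0.0931 s = 93.0889 ms
Processing delay = 4.0 ms
Total one-way latency = 97.0889 ms


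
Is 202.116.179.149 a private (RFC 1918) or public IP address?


RFC 1918 private ranges:
  10.0.0.0/8 (10.0.0.0 - 10.255.255.255)
  172.16.0.0/12 (172.16.0.0 - 172.31.255.255)
  192.168.0.0/16 (192.168.0.0 - 192.168.255.255)
Public (not in any RFC 1918 range)


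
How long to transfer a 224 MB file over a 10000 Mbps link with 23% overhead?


Effective throughput = 10000 * (1 - 23/100) = 7700 Mbps
File size in Mb = 224 * 8 = 1792 Mb
Time = 1792 / 7700
Time = 0.2327 seconds


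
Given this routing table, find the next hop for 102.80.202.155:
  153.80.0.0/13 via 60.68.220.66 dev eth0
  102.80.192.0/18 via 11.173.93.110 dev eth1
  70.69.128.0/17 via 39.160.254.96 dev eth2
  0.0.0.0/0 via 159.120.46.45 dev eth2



Longest prefix match for 102.80.202.155:
  /13 153.80.0.0: no
  /18 102.80.192.0: MATCH
  /17 70.69.128.0: no
  /0 0.0.0.0: MATCH
Selected: next-hop 11.173.93.110 via eth1 (matched /18)
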